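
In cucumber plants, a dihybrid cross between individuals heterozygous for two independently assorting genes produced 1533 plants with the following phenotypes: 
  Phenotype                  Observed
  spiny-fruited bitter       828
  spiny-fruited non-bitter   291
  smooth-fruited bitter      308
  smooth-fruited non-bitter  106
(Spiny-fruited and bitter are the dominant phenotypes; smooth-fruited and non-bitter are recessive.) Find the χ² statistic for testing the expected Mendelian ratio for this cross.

3.964

A dihybrid F₂ with independent assortment and complete dominance at both loci gives a 9:3:3:1 phenotypic ratio.
Under the 9:3:3:1 hypothesis (Σ ratio = 16, N = 1533):
  spiny-fruited bitter: 1533 × 9/16 = 862.3125
  spiny-fruited non-bitter: 1533 × 3/16 = 287.4375
  smooth-fruited bitter: 1533 × 3/16 = 287.4375
  smooth-fruited non-bitter: 1533 × 1/16 = 95.8125
χ² = Σ (O − E)² / E
  spiny-fruited bitter: (828 − 862.3125)² / 862.3125 = 1.3653
  spiny-fruited non-bitter: (291 − 287.4375)² / 287.4375 = 0.0442
  smooth-fruited bitter: (308 − 287.4375)² / 287.4375 = 1.4710
  smooth-fruited non-bitter: (106 − 95.8125)² / 95.8125 = 1.0832
χ² = 1.3653 + 0.0442 + 1.4710 + 1.0832 = 3.9637 ≈ 3.964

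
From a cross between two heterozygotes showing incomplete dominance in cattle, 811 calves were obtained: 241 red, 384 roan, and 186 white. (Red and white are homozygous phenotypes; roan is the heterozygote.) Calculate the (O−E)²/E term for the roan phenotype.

1.140

With incomplete dominance, a heterozygote × heterozygote cross gives a 1:2:1 phenotypic ratio.
Under the 1:2:1 hypothesis (Σ ratio = 4, N = 811):
  red: 811 × 1/4 = 202.75
  roan: 811 × 2/4 = 405.5
  white: 811 × 1/4 = 202.75
Contribution of roan: (384 − 405.5)² / 405.5 = 1.1400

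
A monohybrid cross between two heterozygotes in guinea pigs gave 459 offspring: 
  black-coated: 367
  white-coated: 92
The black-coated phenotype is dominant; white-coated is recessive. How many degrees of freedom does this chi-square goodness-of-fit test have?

For a monohybrid cross between heterozygotes with complete dominance, the expected phenotypic ratio is 3:1.
A goodness-of-fit test with 2 phenotype classes has df = 2 − 1 = 1.

1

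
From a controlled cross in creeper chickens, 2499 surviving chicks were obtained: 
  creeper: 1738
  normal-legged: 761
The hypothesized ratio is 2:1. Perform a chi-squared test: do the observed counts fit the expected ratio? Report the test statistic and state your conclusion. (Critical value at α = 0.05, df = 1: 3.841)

9.335; not consistent

Expected counts for N = 2499 under a 2:1 ratio (total parts = 3):
  creeper: 2499 × 2/3 = 1666
  normal-legged: 2499 × 1/3 = 833
χ² = Σ (O − E)² / E
  creeper: (1738 − 1666)² / 1666 = 3.1116
  normal-legged: (761 − 833)² / 833 = 6.2233
χ² = 3.1116 + 6.2233 = 9.3349 ≈ 9.335
Degrees of freedom = 2 − 1 = 1; critical value at α = 0.05 is 3.841.
Since 9.335 > 3.841, we reject the null hypothesis — the data do not fit the 2:1 ratio.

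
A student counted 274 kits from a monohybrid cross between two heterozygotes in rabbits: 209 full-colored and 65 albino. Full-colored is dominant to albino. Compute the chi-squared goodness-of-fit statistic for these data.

For a monohybrid cross between heterozygotes with complete dominance, the expected phenotypic ratio is 3:1.
The 3:1 ratio has 4 parts, so with N = 274 the expected counts are:
  full-colored: 274 × 3/4 = 205.5
  albino: 274 × 1/4 = 68.5
χ² = Σ (O − E)² / E
  full-colored: (209 − 205.5)² / 205.5 = 0.0596
  albino: (65 − 68.5)² / 68.5 = 0.1788
χ² = 0.0596 + 0.1788 = 0.2384 ≈ 0.238

0.238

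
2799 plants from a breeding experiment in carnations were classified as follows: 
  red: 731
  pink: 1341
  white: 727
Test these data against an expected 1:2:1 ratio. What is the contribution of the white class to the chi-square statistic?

Total ratio parts = 4. Expected numbers out of 2799:
  red: 2799 × 1/4 = 699.75
  pink: 2799 × 2/4 = 1399.5
  white: 2799 × 1/4 = 699.75
Contribution of white: (727 − 699.75)² / 699.75 = 1.0612

1.061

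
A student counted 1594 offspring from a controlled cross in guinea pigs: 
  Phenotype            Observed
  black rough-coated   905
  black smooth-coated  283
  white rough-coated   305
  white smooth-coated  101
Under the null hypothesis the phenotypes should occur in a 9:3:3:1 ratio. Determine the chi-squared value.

Expected counts for N = 1594 under a 9:3:3:1 ratio (total parts = 16):
  black rough-coated: 1594 × 9/16 = 896.625
  black smooth-coated: 1594 × 3/16 = 298.875
  white rough-coated: 1594 × 3/16 = 298.875
  white smooth-coated: 1594 × 1/16 = 99.625
χ² = Σ (O − E)² / E
  black rough-coated: (905 − 896.625)² / 896.625 = 0.0782
  black smooth-coated: (283 − 298.875)² / 298.875 = 0.8432
  white rough-coated: (305 − 298.875)² / 298.875 = 0.1255
  white smooth-coated: (101 − 99.625)² / 99.625 = 0.0190
χ² = 0.0782 + 0.8432 + 0.1255 + 0.0190 = 1.0659 ≈ 1.066

1.066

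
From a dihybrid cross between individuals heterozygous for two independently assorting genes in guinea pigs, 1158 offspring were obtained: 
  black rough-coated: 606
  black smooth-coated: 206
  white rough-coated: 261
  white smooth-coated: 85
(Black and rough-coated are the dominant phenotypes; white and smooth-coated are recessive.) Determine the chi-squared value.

A dihybrid F₂ with independent assortment and complete dominance at both loci gives a 9:3:3:1 phenotypic ratio.
The 9:3:3:1 ratio has 16 parts, so with N = 1158 the expected counts are:
  black rough-coated: 1158 × 9/16 = 651.375
  black smooth-coated: 1158 × 3/16 = 217.125
  white rough-coated: 1158 × 3/16 = 217.125
  white smooth-coated: 1158 × 1/16 = 72.375
χ² = Σ (O − E)² / E
  black rough-coated: (606 − 651.375)² / 651.375 = 3.1608
  black smooth-coated: (206 − 217.125)² / 217.125 = 0.5700
  white rough-coated: (261 − 217.125)² / 217.125 = 8.8659
  white smooth-coated: (85 − 72.375)² / 72.375 = 2.2023
χ² = 3.1608 + 0.5700 + 8.8659 + 2.2023 = 14.799

14.799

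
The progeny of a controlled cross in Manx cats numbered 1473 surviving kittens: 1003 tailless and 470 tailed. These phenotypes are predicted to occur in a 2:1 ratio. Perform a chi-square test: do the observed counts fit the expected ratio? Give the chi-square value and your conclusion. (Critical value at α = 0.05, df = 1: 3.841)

Total ratio parts = 3. Expected numbers out of 1473:
  tailless: 1473 × 2/3 = 982
  tailed: 1473 × 1/3 = 491
χ² = Σ (O − E)² / E
  tailless: (1003 − 982)² / 982 = 0.4491
  tailed: (470 − 491)² / 491 = 0.8982
χ² = 0.4491 + 0.8982 = 1.3473 ≈ 1.347
Degrees of freedom = 2 − 1 = 1; critical value at α = 0.05 is 3.841.
Since 1.347 < 3.841, we fail to reject the null hypothesis — the data are consistent with the 2:1 ratio.

1.347; consistent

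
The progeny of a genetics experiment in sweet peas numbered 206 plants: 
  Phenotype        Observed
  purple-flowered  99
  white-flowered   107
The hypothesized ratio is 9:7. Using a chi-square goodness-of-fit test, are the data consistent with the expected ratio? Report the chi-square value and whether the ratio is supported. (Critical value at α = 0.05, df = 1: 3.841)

5.617; not consistent

Under the 9:7 hypothesis (Σ ratio = 16, N = 206):
  purple-flowered: 206 × 9/16 = 115.875
  white-flowered: 206 × 7/16 = 90.125
χ² = Σ (O − E)² / E
  purple-flowered: (99 − 115.875)² / 115.875 = 2.4575
  white-flowered: (107 − 90.125)² / 90.125 = 3.1597
χ² = 2.4575 + 3.1597 = 5.6172 ≈ 5.617
Degrees of freedom = 2 − 1 = 1; critical value at α = 0.05 is 3.841.
Since 5.617 > 3.841, we reject the null hypothesis — the data do not fit the 9:7 ratio.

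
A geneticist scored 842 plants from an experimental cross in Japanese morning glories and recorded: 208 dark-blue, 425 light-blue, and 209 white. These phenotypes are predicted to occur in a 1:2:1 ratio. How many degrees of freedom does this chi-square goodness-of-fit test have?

2

A goodness-of-fit test with 3 phenotype classes has df = 3 − 1 = 2.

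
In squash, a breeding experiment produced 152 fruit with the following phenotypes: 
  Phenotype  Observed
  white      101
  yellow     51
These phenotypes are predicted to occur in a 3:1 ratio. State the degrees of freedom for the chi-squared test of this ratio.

1

A goodness-of-fit test with 2 phenotype classes has df = 2 − 1 = 1.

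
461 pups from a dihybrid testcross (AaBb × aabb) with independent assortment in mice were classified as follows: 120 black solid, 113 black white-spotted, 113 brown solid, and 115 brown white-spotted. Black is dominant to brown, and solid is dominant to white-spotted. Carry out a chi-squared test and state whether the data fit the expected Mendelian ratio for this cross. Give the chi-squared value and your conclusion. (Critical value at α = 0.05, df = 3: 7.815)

A dihybrid testcross with independent assortment gives a 1:1:1:1 ratio.
Under the 1:1:1:1 hypothesis (Σ ratio = 4, N = 461):
  black solid: 461 × 1/4 = 115.25
  black white-spotted: 461 × 1/4 = 115.25
  brown solid: 461 × 1/4 = 115.25
  brown white-spotted: 461 × 1/4 = 115.25
χ² = Σ (O − E)² / E
  black solid: (120 − 115.25)² / 115.25 = 0.1958
  black white-spotted: (113 − 115.25)² / 115.25 = 0.0439
  brown solid: (113 − 115.25)² / 115.25 = 0.0439
  brown white-spotted: (115 − 115.25)² / 115.25 = 0.0005
χ² = 0.1958 + 0.0439 + 0.0439 + 0.0005 = 0.2841 ≈ 0.284
Degrees of freedom = 4 − 1 = 3; critical value at α = 0.05 is 7.815.
Since 0.284 < 7.815, we fail to reject the null hypothesis — the data are consistent with the 1:1:1:1 ratio.

0.284; consistent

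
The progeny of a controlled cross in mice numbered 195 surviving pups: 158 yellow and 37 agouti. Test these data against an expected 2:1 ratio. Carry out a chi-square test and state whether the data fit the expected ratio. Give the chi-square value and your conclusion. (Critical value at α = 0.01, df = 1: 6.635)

The 2:1 ratio has 3 parts, so with N = 195 the expected counts are:
  yellow: 195 × 2/3 = 130
  agouti: 195 × 1/3 = 65
χ² = Σ (O − E)² / E
  yellow: (158 − 130)² / 130 = 6.0308
  agouti: (37 − 65)² / 65 = 12.0615
χ² = 6.0308 + 12.0615 = 18.0923 ≈ 18.092
Degrees of freedom = 2 − 1 = 1; critical value at α = 0.01 is 6.635.
Since 18.092 > 6.635, we reject the null hypothesis — the data do not fit the 2:1 ratio.

18.092; not consistent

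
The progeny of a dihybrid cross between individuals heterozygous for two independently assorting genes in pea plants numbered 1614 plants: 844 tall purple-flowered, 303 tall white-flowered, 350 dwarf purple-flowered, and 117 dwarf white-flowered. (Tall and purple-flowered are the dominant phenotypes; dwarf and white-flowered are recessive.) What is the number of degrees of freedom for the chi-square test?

A dihybrid F₂ with independent assortment and complete dominance at both loci gives a 9:3:3:1 phenotypic ratio.
A goodness-of-fit test with 4 phenotype classes has df = 4 − 1 = 3.

3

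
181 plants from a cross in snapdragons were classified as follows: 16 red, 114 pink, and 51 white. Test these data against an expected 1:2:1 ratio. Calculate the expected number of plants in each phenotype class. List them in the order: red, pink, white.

45.25, 90.5, 45.25

Under the 1:2:1 hypothesis (Σ ratio = 4, N = 181):
  red: 181 × 1/4 = 45.25
  pink: 181 × 2/4 = 90.5
  white: 181 × 1/4 = 45.25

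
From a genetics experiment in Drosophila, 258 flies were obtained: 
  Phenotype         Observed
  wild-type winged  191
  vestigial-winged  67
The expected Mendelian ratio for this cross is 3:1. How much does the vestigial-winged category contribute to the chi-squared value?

0.097

The 3:1 ratio has 4 parts, so with N = 258 the expected counts are:
  wild-type winged: 258 × 3/4 = 193.5
  vestigial-winged: 258 × 1/4 = 64.5
Contribution of vestigial-winged: (67 − 64.5)² / 64.5 = 0.0969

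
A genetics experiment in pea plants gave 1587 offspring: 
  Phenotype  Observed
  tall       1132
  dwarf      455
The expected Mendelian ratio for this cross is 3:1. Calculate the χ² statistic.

Total ratio parts = 4. Expected numbers out of 1587:
  tall: 1587 × 3/4 = 1190.25
  dwarf: 1587 × 1/4 = 396.75
χ² = Σ (O − E)² / E
  tall: (1132 − 1190.25)² / 1190.25 = 2.8507
  dwarf: (455 − 396.75)² / 396.75 = 8.5521
χ² = 2.8507 + 8.5521 = 11.4028 ≈ 11.403

11.403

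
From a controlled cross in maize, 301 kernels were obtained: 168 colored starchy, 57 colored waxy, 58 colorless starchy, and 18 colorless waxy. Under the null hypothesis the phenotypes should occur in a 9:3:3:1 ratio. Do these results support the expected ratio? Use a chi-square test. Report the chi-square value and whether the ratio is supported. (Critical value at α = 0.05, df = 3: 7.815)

Under the 9:3:3:1 hypothesis (Σ ratio = 16, N = 301):
  colored starchy: 301 × 9/16 = 169.3125
  colored waxy: 301 × 3/16 = 56.4375
  colorless starchy: 301 × 3/16 = 56.4375
  colorless waxy: 301 × 1/16 = 18.8125
χ² = Σ (O − E)² / E
  colored starchy: (168 − 169.3125)² / 169.3125 = 0.0102
  colored waxy: (57 − 56.4375)² / 56.4375 = 0.0056
  colorless starchy: (58 − 56.4375)² / 56.4375 = 0.0433
  colorless waxy: (18 − 18.8125)² / 18.8125 = 0.0351
χ² = 0.0102 + 0.0056 + 0.0433 + 0.0351 = 0.0942 ≈ 0.094
Degrees of freedom = 4 − 1 = 3; critical value at α = 0.05 is 7.815.
Since 0.094 < 7.815, we fail to reject the null hypothesis — the data are consistent with the 9:3:3:1 ratio.

0.094; consistent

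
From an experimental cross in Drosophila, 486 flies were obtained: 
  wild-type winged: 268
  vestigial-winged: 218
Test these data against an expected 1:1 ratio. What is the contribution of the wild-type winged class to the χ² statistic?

2.572

Total ratio parts = 2. Expected numbers out of 486:
  wild-type winged: 486 × 1/2 = 243
  vestigial-winged: 486 × 1/2 = 243
Contribution of wild-type winged: (268 − 243)² / 243 = 2.5720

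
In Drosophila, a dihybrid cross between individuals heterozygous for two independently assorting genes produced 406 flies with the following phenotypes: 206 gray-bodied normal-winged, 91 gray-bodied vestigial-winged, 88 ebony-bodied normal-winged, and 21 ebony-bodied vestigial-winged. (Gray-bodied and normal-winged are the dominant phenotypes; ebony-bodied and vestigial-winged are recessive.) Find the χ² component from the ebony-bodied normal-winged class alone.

A dihybrid F₂ with independent assortment and complete dominance at both loci gives a 9:3:3:1 phenotypic ratio.
Expected counts for N = 406 under a 9:3:3:1 ratio (total parts = 16):
  gray-bodied normal-winged: 406 × 9/16 = 228.375
  gray-bodied vestigial-winged: 406 × 3/16 = 76.125
  ebony-bodied normal-winged: 406 × 3/16 = 76.125
  ebony-bodied vestigial-winged: 406 × 1/16 = 25.375
Contribution of ebony-bodied normal-winged: (88 − 76.125)² / 76.125 = 1.8524

1.852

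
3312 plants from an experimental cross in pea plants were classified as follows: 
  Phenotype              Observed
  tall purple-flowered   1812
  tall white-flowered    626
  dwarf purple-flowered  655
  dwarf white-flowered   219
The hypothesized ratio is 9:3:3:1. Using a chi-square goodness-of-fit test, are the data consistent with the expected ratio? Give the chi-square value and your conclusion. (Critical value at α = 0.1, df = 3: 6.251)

Under the 9:3:3:1 hypothesis (Σ ratio = 16, N = 3312):
  tall purple-flowered: 3312 × 9/16 = 1863
  tall white-flowered: 3312 × 3/16 = 621
  dwarf purple-flowered: 3312 × 3/16 = 621
  dwarf white-flowered: 3312 × 1/16 = 207
χ² = Σ (O − E)² / E
  tall purple-flowered: (1812 − 1863)² / 1863 = 1.3961
  tall white-flowered: (626 − 621)² / 621 = 0.0403
  dwarf purple-flowered: (655 − 621)² / 621 = 1.8615
  dwarf white-flowered: (219 − 207)² / 207 = 0.6957
χ² = 1.3961 + 0.0403 + 1.8615 + 0.6957 = 3.9936 ≈ 3.994
Degrees of freedom = 4 − 1 = 3; critical value at α = 0.1 is 6.251.
Since 3.994 < 6.251, we fail to reject the null hypothesis — the data are consistent with the 9:3:3:1 ratio.

3.994; consistent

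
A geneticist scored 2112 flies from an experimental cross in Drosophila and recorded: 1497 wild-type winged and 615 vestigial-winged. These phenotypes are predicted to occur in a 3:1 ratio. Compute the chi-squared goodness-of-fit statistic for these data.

Under the 3:1 hypothesis (Σ ratio = 4, N = 2112):
  wild-type winged: 2112 × 3/4 = 1584
  vestigial-winged: 2112 × 1/4 = 528
χ² = Σ (O − E)² / E
  wild-type winged: (1497 − 1584)² / 1584 = 4.7784
  vestigial-winged: (615 − 528)² / 528 = 14.3352
χ² = 4.7784 + 14.3352 = 19.1136 ≈ 19.114

19.114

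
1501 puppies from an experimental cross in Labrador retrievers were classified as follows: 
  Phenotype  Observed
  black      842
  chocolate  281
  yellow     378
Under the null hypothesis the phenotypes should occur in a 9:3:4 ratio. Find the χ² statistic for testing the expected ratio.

The 9:3:4 ratio has 16 parts, so with N = 1501 the expected counts are:
  black: 1501 × 9/16 = 844.3125
  chocolate: 1501 × 3/16 = 281.4375
  yellow: 1501 × 4/16 = 375.25
χ² = Σ (O − E)² / E
  black: (842 − 844.3125)² / 844.3125 = 0.0063
  chocolate: (281 − 281.4375)² / 281.4375 = 0.0007
  yellow: (378 − 375.25)² / 375.25 = 0.0202
χ² = 0.0063 + 0.0007 + 0.0202 = 0.0272 ≈ 0.027

0.027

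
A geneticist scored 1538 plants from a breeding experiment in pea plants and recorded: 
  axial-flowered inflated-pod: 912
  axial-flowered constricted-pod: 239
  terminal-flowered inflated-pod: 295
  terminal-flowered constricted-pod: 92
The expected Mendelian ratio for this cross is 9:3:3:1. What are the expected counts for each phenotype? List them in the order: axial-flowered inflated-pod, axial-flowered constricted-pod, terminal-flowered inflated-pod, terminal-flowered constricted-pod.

865.125, 288.375, 288.375, 96.125

Under the 9:3:3:1 hypothesis (Σ ratio = 16, N = 1538):
  axial-flowered inflated-pod: 1538 × 9/16 = 865.125
  axial-flowered constricted-pod: 1538 × 3/16 = 288.375
  terminal-flowered inflated-pod: 1538 × 3/16 = 288.375
  terminal-flowered constricted-pod: 1538 × 1/16 = 96.125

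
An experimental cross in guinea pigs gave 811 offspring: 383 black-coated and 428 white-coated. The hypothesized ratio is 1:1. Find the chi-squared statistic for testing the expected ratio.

Total ratio parts = 2. Expected numbers out of 811:
  black-coated: 811 × 1/2 = 405.5
  white-coated: 811 × 1/2 = 405.5
χ² = Σ (O − E)² / E
  black-coated: (383 − 405.5)² / 405.5 = 1.2485
  white-coated: (428 − 405.5)² / 405.5 = 1.2485
χ² = 1.2485 + 1.2485 = 2.497

2.497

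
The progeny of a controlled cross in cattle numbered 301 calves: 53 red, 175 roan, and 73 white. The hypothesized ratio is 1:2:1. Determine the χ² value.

10.635

The 1:2:1 ratio has 4 parts, so with N = 301 the expected counts are:
  red: 301 × 1/4 = 75.25
  roan: 301 × 2/4 = 150.5
  white: 301 × 1/4 = 75.25
χ² = Σ (O − E)² / E
  red: (53 − 75.25)² / 75.25 = 6.5789
  roan: (175 − 150.5)² / 150.5 = 3.9884
  white: (73 − 75.25)² / 75.25 = 0.0673
χ² = 6.5789 + 3.9884 + 0.0673 = 10.6346 ≈ 10.635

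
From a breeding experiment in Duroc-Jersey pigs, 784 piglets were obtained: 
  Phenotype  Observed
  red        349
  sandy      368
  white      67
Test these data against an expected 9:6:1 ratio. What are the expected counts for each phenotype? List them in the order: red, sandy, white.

441, 294, 49

Expected counts for N = 784 under a 9:6:1 ratio (total parts = 16):
  red: 784 × 9/16 = 441
  sandy: 784 × 6/16 = 294
  white: 784 × 1/16 = 49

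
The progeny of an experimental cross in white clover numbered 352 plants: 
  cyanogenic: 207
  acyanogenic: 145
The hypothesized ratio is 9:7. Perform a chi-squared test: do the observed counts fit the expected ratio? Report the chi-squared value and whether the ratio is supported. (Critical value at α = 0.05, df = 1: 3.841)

0.935; consistent

Total ratio parts = 16. Expected numbers out of 352:
  cyanogenic: 352 × 9/16 = 198
  acyanogenic: 352 × 7/16 = 154
χ² = Σ (O − E)² / E
  cyanogenic: (207 − 198)² / 198 = 0.4091
  acyanogenic: (145 − 154)² / 154 = 0.5260
χ² = 0.4091 + 0.5260 = 0.9351 ≈ 0.935
Degrees of freedom = 2 − 1 = 1; critical value at α = 0.05 is 3.841.
Since 0.935 < 3.841, we fail to reject the null hypothesis — the data are consistent with the 9:7 ratio.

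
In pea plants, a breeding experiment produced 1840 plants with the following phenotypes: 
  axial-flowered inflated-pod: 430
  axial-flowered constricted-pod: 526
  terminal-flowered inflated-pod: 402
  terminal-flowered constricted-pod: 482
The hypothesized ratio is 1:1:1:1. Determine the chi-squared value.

19.791

Expected counts for N = 1840 under a 1:1:1:1 ratio (total parts = 4):
  axial-flowered inflated-pod: 1840 × 1/4 = 460
  axial-flowered constricted-pod: 1840 × 1/4 = 460
  terminal-flowered inflated-pod: 1840 × 1/4 = 460
  terminal-flowered constricted-pod: 1840 × 1/4 = 460
χ² = Σ (O − E)² / E
  axial-flowered inflated-pod: (430 − 460)² / 460 = 1.9565
  axial-flowered constricted-pod: (526 − 460)² / 460 = 9.4696
  terminal-flowered inflated-pod: (402 − 460)² / 460 = 7.3130
  terminal-flowered constricted-pod: (482 − 460)² / 460 = 1.0522
χ² = 1.9565 + 9.4696 + 7.3130 + 1.0522 = 19.7913 ≈ 19.791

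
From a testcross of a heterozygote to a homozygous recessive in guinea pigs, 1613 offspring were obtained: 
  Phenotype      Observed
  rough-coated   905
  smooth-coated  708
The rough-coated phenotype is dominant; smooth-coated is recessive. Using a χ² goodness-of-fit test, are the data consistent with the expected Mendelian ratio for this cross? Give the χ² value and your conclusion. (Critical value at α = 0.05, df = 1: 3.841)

24.060; not consistent

A testcross of a heterozygote (Aa × aa) gives a 1:1 phenotypic ratio.
Under the 1:1 hypothesis (Σ ratio = 2, N = 1613):
  rough-coated: 1613 × 1/2 = 806.5
  smooth-coated: 1613 × 1/2 = 806.5
χ² = Σ (O − E)² / E
  rough-coated: (905 − 806.5)² / 806.5 = 12.0301
  smooth-coated: (708 − 806.5)² / 806.5 = 12.0301
χ² = 12.0301 + 12.0301 = 24.0602 ≈ 24.060
Degrees of freedom = 2 − 1 = 1; critical value at α = 0.05 is 3.841.
Since 24.060 > 3.841, we reject the null hypothesis — the data do not fit the 1:1 ratio.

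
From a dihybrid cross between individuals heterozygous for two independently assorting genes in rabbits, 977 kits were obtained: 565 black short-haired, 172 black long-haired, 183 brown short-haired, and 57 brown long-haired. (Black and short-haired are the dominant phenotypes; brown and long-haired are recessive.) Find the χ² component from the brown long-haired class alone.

0.270

A dihybrid F₂ with independent assortment and complete dominance at both loci gives a 9:3:3:1 phenotypic ratio.
Under the 9:3:3:1 hypothesis (Σ ratio = 16, N = 977):
  black short-haired: 977 × 9/16 = 549.5625
  black long-haired: 977 × 3/16 = 183.1875
  brown short-haired: 977 × 3/16 = 183.1875
  brown long-haired: 977 × 1/16 = 61.0625
Contribution of brown long-haired: (57 − 61.0625)² / 61.0625 = 0.2703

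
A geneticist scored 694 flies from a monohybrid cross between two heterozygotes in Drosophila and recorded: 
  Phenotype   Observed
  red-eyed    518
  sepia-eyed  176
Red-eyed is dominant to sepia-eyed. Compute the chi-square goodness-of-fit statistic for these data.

0.048

For a monohybrid cross between heterozygotes with complete dominance, the expected phenotypic ratio is 3:1.
The 3:1 ratio has 4 parts, so with N = 694 the expected counts are:
  red-eyed: 694 × 3/4 = 520.5
  sepia-eyed: 694 × 1/4 = 173.5
χ² = Σ (O − E)² / E
  red-eyed: (518 − 520.5)² / 520.5 = 0.0120
  sepia-eyed: (176 − 173.5)² / 173.5 = 0.0360
χ² = 0.0120 + 0.0360 = 0.048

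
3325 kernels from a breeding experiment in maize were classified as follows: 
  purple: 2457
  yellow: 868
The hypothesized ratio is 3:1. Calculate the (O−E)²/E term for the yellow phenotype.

Under the 3:1 hypothesis (Σ ratio = 4, N = 3325):
  purple: 3325 × 3/4 = 2493.75
  yellow: 3325 × 1/4 = 831.25
Contribution of yellow: (868 − 831.25)² / 831.25 = 1.6247

1.625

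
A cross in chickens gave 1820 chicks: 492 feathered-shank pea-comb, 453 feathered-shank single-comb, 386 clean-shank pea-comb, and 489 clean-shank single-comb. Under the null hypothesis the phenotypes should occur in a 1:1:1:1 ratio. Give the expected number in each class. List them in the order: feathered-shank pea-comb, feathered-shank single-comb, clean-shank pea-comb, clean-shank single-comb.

455, 455, 455, 455

Under the 1:1:1:1 hypothesis (Σ ratio = 4, N = 1820):
  feathered-shank pea-comb: 1820 × 1/4 = 455
  feathered-shank single-comb: 1820 × 1/4 = 455
  clean-shank pea-comb: 1820 × 1/4 = 455
  clean-shank single-comb: 1820 × 1/4 = 455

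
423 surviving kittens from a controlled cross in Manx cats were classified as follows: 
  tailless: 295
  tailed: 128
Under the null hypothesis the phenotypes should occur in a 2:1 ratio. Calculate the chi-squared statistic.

Under the 2:1 hypothesis (Σ ratio = 3, N = 423):
  tailless: 423 × 2/3 = 282
  tailed: 423 × 1/3 = 141
χ² = Σ (O − E)² / E
  tailless: (295 − 282)² / 282 = 0.5993
  tailed: (128 − 141)² / 141 = 1.1986
χ² = 0.5993 + 1.1986 = 1.7979 ≈ 1.798

1.798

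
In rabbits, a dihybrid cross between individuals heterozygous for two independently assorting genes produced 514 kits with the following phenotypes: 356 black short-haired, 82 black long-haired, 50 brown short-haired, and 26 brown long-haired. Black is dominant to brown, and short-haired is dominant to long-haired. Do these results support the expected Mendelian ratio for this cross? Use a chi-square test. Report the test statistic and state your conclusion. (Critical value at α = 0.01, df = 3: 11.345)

A dihybrid F₂ with independent assortment and complete dominance at both loci gives a 9:3:3:1 phenotypic ratio.
Total ratio parts = 16. Expected numbers out of 514:
  black short-haired: 514 × 9/16 = 289.125
  black long-haired: 514 × 3/16 = 96.375
  brown short-haired: 514 × 3/16 = 96.375
  brown long-haired: 514 × 1/16 = 32.125
χ² = Σ (O − E)² / E
  black short-haired: (356 − 289.125)² / 289.125 = 15.4683
  black long-haired: (82 − 96.375)² / 96.375 = 2.1441
  brown short-haired: (50 − 96.375)² / 96.375 = 22.3153
  brown long-haired: (26 − 32.125)² / 32.125 = 1.1678
χ² = 15.4683 + 2.1441 + 22.3153 + 1.1678 = 41.0955 ≈ 41.096
Degrees of freedom = 4 − 1 = 3; critical value at α = 0.01 is 11.345.
Since 41.096 > 11.345, we reject the null hypothesis — the data do not fit the 9:3:3:1 ratio.

41.096; not consistent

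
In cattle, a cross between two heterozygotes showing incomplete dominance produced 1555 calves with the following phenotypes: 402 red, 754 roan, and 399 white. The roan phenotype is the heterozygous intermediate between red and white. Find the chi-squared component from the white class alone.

0.270

With incomplete dominance, a heterozygote × heterozygote cross gives a 1:2:1 phenotypic ratio.
Under the 1:2:1 hypothesis (Σ ratio = 4, N = 1555):
  red: 1555 × 1/4 = 388.75
  roan: 1555 × 2/4 = 777.5
  white: 1555 × 1/4 = 388.75
Contribution of white: (399 − 388.75)² / 388.75 = 0.2703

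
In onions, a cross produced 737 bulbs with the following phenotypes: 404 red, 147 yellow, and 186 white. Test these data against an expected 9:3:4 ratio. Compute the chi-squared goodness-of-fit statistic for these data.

Expected counts for N = 737 under a 9:3:4 ratio (total parts = 16):
  red: 737 × 9/16 = 414.5625
  yellow: 737 × 3/16 = 138.1875
  white: 737 × 4/16 = 184.25
χ² = Σ (O − E)² / E
  red: (404 − 414.5625)² / 414.5625 = 0.2691
  yellow: (147 − 138.1875)² / 138.1875 = 0.5620
  white: (186 − 184.25)² / 184.25 = 0.0166
χ² = 0.2691 + 0.5620 + 0.0166 = 0.8477 ≈ 0.848

0.848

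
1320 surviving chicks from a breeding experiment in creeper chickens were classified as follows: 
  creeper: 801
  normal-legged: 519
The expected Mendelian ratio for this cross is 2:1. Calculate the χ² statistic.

Under the 2:1 hypothesis (Σ ratio = 3, N = 1320):
  creeper: 1320 × 2/3 = 880
  normal-legged: 1320 × 1/3 = 440
χ² = Σ (O − E)² / E
  creeper: (801 − 880)² / 880 = 7.0920
  normal-legged: (519 − 440)² / 440 = 14.1841
χ² = 7.0920 + 14.1841 = 21.2761 ≈ 21.276

21.276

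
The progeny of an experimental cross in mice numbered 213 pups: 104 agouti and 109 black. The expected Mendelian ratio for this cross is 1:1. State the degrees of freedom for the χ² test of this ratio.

1

A goodness-of-fit test with 2 phenotype classes has df = 2 − 1 = 1.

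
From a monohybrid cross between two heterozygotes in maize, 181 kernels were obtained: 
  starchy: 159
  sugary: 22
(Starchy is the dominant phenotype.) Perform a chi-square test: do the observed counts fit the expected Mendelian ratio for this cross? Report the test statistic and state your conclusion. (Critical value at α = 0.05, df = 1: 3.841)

For a monohybrid cross between heterozygotes with complete dominance, the expected phenotypic ratio is 3:1.
Total ratio parts = 4. Expected numbers out of 181:
  starchy: 181 × 3/4 = 135.75
  sugary: 181 × 1/4 = 45.25
χ² = Σ (O − E)² / E
  starchy: (159 − 135.75)² / 135.75 = 3.9820
  sugary: (22 − 45.25)² / 45.25 = 11.9461
χ² = 3.9820 + 11.9461 = 15.9281 ≈ 15.928
Degrees of freedom = 2 − 1 = 1; critical value at α = 0.05 is 3.841.
Since 15.928 > 3.841, we reject the null hypothesis — the data do not fit the 3:1 ratio.

15.928; not consistent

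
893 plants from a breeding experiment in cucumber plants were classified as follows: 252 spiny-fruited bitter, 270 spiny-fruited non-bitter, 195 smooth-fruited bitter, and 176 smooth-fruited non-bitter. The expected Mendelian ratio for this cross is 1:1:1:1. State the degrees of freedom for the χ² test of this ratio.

A goodness-of-fit test with 4 phenotype classes has df = 4 − 1 = 3.

3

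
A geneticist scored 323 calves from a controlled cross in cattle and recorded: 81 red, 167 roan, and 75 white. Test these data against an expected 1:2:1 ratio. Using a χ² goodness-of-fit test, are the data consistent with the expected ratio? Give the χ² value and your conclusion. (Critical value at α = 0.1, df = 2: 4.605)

0.598; consistent

The 1:2:1 ratio has 4 parts, so with N = 323 the expected counts are:
  red: 323 × 1/4 = 80.75
  roan: 323 × 2/4 = 161.5
  white: 323 × 1/4 = 80.75
χ² = Σ (O − E)² / E
  red: (81 − 80.75)² / 80.75 = 0.0008
  roan: (167 − 161.5)² / 161.5 = 0.1873
  white: (75 − 80.75)² / 80.75 = 0.4094
χ² = 0.0008 + 0.1873 + 0.4094 = 0.5975 ≈ 0.598
Degrees of freedom = 3 − 1 = 2; critical value at α = 0.1 is 4.605.
Since 0.598 < 4.605, we fail to reject the null hypothesis — the data are consistent with the 1:2:1 ratio.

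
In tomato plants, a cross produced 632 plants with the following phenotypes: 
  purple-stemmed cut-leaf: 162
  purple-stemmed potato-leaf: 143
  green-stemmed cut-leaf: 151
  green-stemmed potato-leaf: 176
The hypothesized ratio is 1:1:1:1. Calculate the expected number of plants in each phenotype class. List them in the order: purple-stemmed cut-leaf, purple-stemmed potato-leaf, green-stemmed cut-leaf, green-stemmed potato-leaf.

158, 158, 158, 158

The 1:1:1:1 ratio has 4 parts, so with N = 632 the expected counts are:
  purple-stemmed cut-leaf: 632 × 1/4 = 158
  purple-stemmed potato-leaf: 632 × 1/4 = 158
  green-stemmed cut-leaf: 632 × 1/4 = 158
  green-stemmed potato-leaf: 632 × 1/4 = 158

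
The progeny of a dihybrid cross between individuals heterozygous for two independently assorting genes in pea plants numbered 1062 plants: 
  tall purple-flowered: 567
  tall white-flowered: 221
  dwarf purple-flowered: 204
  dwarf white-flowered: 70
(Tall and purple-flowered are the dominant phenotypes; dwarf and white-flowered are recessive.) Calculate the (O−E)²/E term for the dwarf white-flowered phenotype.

A dihybrid F₂ with independent assortment and complete dominance at both loci gives a 9:3:3:1 phenotypic ratio.
Total ratio parts = 16. Expected numbers out of 1062:
  tall purple-flowered: 1062 × 9/16 = 597.375
  tall white-flowered: 1062 × 3/16 = 199.125
  dwarf purple-flowered: 1062 × 3/16 = 199.125
  dwarf white-flowered: 1062 × 1/16 = 66.375
Contribution of dwarf white-flowered: (70 − 66.375)² / 66.375 = 0.1980

0.198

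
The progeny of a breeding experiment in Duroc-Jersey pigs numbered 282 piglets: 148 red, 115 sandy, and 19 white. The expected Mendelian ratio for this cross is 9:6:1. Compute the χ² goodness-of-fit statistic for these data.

Total ratio parts = 16. Expected numbers out of 282:
  red: 282 × 9/16 = 158.625
  sandy: 282 × 6/16 = 105.75
  white: 282 × 1/16 = 17.625
χ² = Σ (O − E)² / E
  red: (148 − 158.625)² / 158.625 = 0.7117
  sandy: (115 − 105.75)² / 105.75 = 0.8091
  white: (19 − 17.625)² / 17.625 = 0.1073
χ² = 0.7117 + 0.8091 + 0.1073 = 1.6281 ≈ 1.628

1.628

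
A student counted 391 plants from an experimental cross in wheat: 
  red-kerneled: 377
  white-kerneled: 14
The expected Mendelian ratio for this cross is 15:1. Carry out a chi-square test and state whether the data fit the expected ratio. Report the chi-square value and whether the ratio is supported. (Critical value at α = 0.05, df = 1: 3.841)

4.755; not consistent

Total ratio parts = 16. Expected numbers out of 391:
  red-kerneled: 391 × 15/16 = 366.5625
  white-kerneled: 391 × 1/16 = 24.4375
χ² = Σ (O − E)² / E
  red-kerneled: (377 − 366.5625)² / 366.5625 = 0.2972
  white-kerneled: (14 − 24.4375)² / 24.4375 = 4.4580
χ² = 0.2972 + 4.4580 = 4.7552 ≈ 4.755
Degrees of freedom = 2 − 1 = 1; critical value at α = 0.05 is 3.841.
Since 4.755 > 3.841, we reject the null hypothesis — the data do not fit the 15:1 ratio.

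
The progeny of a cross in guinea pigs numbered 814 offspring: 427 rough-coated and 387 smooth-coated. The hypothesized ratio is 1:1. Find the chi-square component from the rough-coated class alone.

Total ratio parts = 2. Expected numbers out of 814:
  rough-coated: 814 × 1/2 = 407
  smooth-coated: 814 × 1/2 = 407
Contribution of rough-coated: (427 − 407)² / 407 = 0.9828

0.983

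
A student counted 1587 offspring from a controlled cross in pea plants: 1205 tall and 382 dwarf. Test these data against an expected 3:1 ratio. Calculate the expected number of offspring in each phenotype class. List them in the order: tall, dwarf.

1190.25, 396.75

Total ratio parts = 4. Expected numbers out of 1587:
  tall: 1587 × 3/4 = 1190.25
  dwarf: 1587 × 1/4 = 396.75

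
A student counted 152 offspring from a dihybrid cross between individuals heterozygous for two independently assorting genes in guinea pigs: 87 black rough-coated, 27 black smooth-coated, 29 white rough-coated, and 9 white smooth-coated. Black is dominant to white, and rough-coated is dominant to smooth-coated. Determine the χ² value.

A dihybrid F₂ with independent assortment and complete dominance at both loci gives a 9:3:3:1 phenotypic ratio.
The 9:3:3:1 ratio has 16 parts, so with N = 152 the expected counts are:
  black rough-coated: 152 × 9/16 = 85.5
  black smooth-coated: 152 × 3/16 = 28.5
  white rough-coated: 152 × 3/16 = 28.5
  white smooth-coated: 152 × 1/16 = 9.5
χ² = Σ (O − E)² / E
  black rough-coated: (87 − 85.5)² / 85.5 = 0.0263
  black smooth-coated: (27 − 28.5)² / 28.5 = 0.0789
  white rough-coated: (29 − 28.5)² / 28.5 = 0.0088
  white smooth-coated: (9 − 9.5)² / 9.5 = 0.0263
χ² = 0.0263 + 0.0789 + 0.0088 + 0.0263 = 0.1403 ≈ 0.140

0.140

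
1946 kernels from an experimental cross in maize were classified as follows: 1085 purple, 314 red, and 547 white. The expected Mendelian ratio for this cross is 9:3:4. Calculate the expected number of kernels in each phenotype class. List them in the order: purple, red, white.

1094.625, 364.875, 486.5

Expected counts for N = 1946 under a 9:3:4 ratio (total parts = 16):
  purple: 1946 × 9/16 = 1094.625
  red: 1946 × 3/16 = 364.875
  white: 1946 × 4/16 = 486.5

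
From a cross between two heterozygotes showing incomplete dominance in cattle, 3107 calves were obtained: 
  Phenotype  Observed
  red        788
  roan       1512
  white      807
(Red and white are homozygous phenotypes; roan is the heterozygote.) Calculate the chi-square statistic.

With incomplete dominance, a heterozygote × heterozygote cross gives a 1:2:1 phenotypic ratio.
Total ratio parts = 4. Expected numbers out of 3107:
  red: 3107 × 1/4 = 776.75
  roan: 3107 × 2/4 = 1553.5
  white: 3107 × 1/4 = 776.75
χ² = Σ (O − E)² / E
  red: (788 − 776.75)² / 776.75 = 0.1629
  roan: (1512 − 1553.5)² / 1553.5 = 1.1086
  white: (807 − 776.75)² / 776.75 = 1.1781
χ² = 0.1629 + 1.1086 + 1.1781 = 2.4496 ≈ 2.450

2.450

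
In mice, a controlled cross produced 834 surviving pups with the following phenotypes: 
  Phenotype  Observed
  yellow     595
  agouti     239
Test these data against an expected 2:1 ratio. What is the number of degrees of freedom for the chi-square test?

1

A goodness-of-fit test with 2 phenotype classes has df = 2 − 1 = 1.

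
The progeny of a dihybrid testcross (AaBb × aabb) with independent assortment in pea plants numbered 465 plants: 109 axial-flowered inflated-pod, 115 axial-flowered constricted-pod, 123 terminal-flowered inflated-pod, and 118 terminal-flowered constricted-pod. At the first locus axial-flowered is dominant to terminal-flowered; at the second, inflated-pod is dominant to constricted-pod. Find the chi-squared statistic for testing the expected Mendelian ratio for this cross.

A dihybrid testcross with independent assortment gives a 1:1:1:1 ratio.
Under the 1:1:1:1 hypothesis (Σ ratio = 4, N = 465):
  axial-flowered inflated-pod: 465 × 1/4 = 116.25
  axial-flowered constricted-pod: 465 × 1/4 = 116.25
  terminal-flowered inflated-pod: 465 × 1/4 = 116.25
  terminal-flowered constricted-pod: 465 × 1/4 = 116.25
χ² = Σ (O − E)² / E
  axial-flowered inflated-pod: (109 − 116.25)² / 116.25 = 0.4522
  axial-flowered constricted-pod: (115 − 116.25)² / 116.25 = 0.0134
  terminal-flowered inflated-pod: (123 − 116.25)² / 116.25 = 0.3919
  terminal-flowered constricted-pod: (118 − 116.25)² / 116.25 = 0.0263
χ² = 0.4522 + 0.0134 + 0.3919 + 0.0263 = 0.8838 ≈ 0.884

0.884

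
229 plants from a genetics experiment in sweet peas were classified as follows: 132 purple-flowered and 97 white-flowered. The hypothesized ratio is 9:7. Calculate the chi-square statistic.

The 9:7 ratio has 16 parts, so with N = 229 the expected counts are:
  purple-flowered: 229 × 9/16 = 128.8125
  white-flowered: 229 × 7/16 = 100.1875
χ² = Σ (O − E)² / E
  purple-flowered: (132 − 128.8125)² / 128.8125 = 0.0789
  white-flowered: (97 − 100.1875)² / 100.1875 = 0.1014
χ² = 0.0789 + 0.1014 = 0.1803 ≈ 0.180

0.180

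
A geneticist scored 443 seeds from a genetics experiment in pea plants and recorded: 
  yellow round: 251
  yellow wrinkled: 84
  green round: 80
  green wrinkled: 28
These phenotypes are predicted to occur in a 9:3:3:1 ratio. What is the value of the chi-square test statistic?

0.140

The 9:3:3:1 ratio has 16 parts, so with N = 443 the expected counts are:
  yellow round: 443 × 9/16 = 249.1875
  yellow wrinkled: 443 × 3/16 = 83.0625
  green round: 443 × 3/16 = 83.0625
  green wrinkled: 443 × 1/16 = 27.6875
χ² = Σ (O − E)² / E
  yellow round: (251 − 249.1875)² / 249.1875 = 0.0132
  yellow wrinkled: (84 − 83.0625)² / 83.0625 = 0.0106
  green round: (80 − 83.0625)² / 83.0625 = 0.1129
  green wrinkled: (28 − 27.6875)² / 27.6875 = 0.0035
χ² = 0.0132 + 0.0106 + 0.1129 + 0.0035 = 0.1402 ≈ 0.140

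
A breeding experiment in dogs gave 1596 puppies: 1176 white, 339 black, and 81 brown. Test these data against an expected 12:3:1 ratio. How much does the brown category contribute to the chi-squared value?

3.524

Total ratio parts = 16. Expected numbers out of 1596:
  white: 1596 × 12/16 = 1197
  black: 1596 × 3/16 = 299.25
  brown: 1596 × 1/16 = 99.75
Contribution of brown: (81 − 99.75)² / 99.75 = 3.5244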